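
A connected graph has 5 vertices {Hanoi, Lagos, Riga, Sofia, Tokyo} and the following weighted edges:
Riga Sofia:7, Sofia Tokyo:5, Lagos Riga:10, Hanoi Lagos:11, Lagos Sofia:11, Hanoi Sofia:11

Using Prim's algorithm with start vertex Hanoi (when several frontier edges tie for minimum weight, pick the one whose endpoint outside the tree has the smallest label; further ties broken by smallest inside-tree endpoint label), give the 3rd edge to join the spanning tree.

Riga-Sofia

Prim, starting at Hanoi.
Step 1: frontier [Hanoi Lagos 11, Hanoi Sofia 11] → take Hanoi Lagos (11); add Lagos.
Step 2: frontier [Hanoi Sofia 11, Lagos Riga 10, Lagos Sofia 11] → take Lagos Riga (10); add Riga.
Step 3: frontier [Hanoi Sofia 11, Lagos Sofia 11, Riga Sofia 7] → take Riga Sofia (7); add Sofia.
Step 4: frontier [Sofia Tokyo 5] → take Sofia Tokyo (5); add Tokyo.
The 3rd edge added is Riga Sofia.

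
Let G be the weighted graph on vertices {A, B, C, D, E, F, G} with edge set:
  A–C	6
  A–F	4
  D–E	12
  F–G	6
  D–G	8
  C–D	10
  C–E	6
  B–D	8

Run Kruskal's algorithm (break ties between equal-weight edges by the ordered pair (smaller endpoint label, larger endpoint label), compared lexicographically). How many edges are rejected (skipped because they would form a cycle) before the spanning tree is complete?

Sort edges by weight, then run Kruskal:
A–F (4): add. Components now {A,F} {B} {C} {D} {E} {G}
A–C (6): add. Components now {A,C,F} {B} {D} {E} {G}
C–E (6): add. Components now {A,C,E,F} {B} {D} {G}
F–G (6): add. Components now {A,C,E,F,G} {B} {D}
B–D (8): add. Components now {A,C,E,F,G} {B,D}
D–G (8): add. Components now {A,B,C,D,E,F,G}
Edges rejected before the tree was complete: 0.

0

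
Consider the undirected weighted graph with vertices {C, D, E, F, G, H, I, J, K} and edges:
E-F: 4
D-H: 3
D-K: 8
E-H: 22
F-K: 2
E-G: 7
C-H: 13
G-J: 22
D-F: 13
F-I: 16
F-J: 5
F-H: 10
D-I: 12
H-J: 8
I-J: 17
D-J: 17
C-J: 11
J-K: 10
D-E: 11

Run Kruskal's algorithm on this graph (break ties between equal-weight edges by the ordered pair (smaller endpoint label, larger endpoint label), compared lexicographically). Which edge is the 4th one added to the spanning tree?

Kruskal's algorithm — process edges by increasing weight (ties by edge label):
F-K (2): add — endpoints in different components.
D-H (3): add — endpoints in different components.
E-F (4): add — endpoints in different components.
F-J (5): add — endpoints in different components.
E-G (7): add — endpoints in different components.
D-K (8): add — endpoints in different components.
H-J (8): skip — H and J already connected.
F-H (10): skip — F and H already connected.
J-K (10): skip — J and K already connected.
C-J (11): add — endpoints in different components.
D-E (11): skip — D and E already connected.
D-I (12): add — endpoints in different components.
The 4th edge added is F-J.

F-J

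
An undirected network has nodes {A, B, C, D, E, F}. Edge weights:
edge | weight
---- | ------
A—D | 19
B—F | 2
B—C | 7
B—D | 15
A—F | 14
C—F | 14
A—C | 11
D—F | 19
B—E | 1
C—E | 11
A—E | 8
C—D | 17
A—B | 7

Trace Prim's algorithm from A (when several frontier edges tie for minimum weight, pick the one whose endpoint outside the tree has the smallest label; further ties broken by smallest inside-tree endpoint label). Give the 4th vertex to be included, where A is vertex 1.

Prim, starting at A.
Step 1: frontier [A—B 7, A—E 8, A—C 11, A—F 14, A—D 19] → take A—B (7); add B.
Step 2: frontier [A—E 8, A—C 11, A—F 14, A—D 19, B—E 1, B—F 2, B—C 7, B—D 15] → take B—E (1); add E.
Step 3: frontier [A—C 11, A—F 14, A—D 19, B—F 2, B—C 7, B—D 15, C—E 11] → take B—F (2); add F.
Step 4: frontier [A—C 11, A—D 19, B—C 7, B—D 15, C—E 11, C—F 14, D—F 19] → take B—C (7); add C.
Step 5: frontier [A—D 19, B—D 15, C—D 17, D—F 19] → take B—D (15); add D.
Vertex order: A, B, E, F, C, D. The 4th vertex is F.

F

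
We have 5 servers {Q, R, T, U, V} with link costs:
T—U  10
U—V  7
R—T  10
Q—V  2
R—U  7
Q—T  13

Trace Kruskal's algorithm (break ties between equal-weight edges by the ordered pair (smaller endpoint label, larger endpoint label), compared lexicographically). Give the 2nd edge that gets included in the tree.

Kruskal's algorithm — process edges by increasing weight (ties by edge label):
Q—V (2): add — endpoints in different components.
R—U (7): add — endpoints in different components.
U—V (7): add — endpoints in different components.
R—T (10): add — endpoints in different components.
The 2nd edge added is R—U.

R-U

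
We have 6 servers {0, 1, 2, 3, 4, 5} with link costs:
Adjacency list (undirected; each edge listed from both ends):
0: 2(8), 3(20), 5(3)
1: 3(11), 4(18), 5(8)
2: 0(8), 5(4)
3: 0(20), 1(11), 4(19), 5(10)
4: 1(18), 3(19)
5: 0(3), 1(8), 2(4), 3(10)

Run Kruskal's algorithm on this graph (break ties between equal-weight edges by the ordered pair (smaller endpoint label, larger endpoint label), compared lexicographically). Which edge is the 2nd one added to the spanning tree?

2-5

Kruskal: consider edges lightest-first.
0-5 (3): add. Components now {0,5} {1} {2} {3} {4}
2-5 (4): add. Components now {0,2,5} {1} {3} {4}
0-2 (8): skip — 0 and 2 already connected.
1-5 (8): add. Components now {0,1,2,5} {3} {4}
3-5 (10): add. Components now {0,1,2,3,5} {4}
1-3 (11): skip — 1 and 3 already connected.
1-4 (18): add. Components now {0,1,2,3,4,5}
The 2nd edge added is 2-5.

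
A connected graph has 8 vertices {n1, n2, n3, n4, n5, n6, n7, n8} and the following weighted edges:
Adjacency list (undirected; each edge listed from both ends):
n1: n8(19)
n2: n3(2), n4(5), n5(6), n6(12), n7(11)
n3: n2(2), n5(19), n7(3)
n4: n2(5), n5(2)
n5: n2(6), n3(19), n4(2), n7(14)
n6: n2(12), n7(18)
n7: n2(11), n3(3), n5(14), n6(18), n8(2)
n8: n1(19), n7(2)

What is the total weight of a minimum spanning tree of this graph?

Prim's algorithm from n1:
Step 1: frontier [n1-n8 19] → take n1-n8 (19); add n8.
Step 2: frontier [n7-n8 2] → take n7-n8 (2); add n7.
Step 3: frontier [n3-n7 3, n2-n7 11, n5-n7 14, n6-n7 18] → take n3-n7 (3); add n3.
Step 4: frontier [n2-n3 2, n3-n5 19, n2-n7 11, n5-n7 14, n6-n7 18] → take n2-n3 (2); add n2.
Step 5: frontier [n2-n4 5, n2-n5 6, n2-n6 12, n3-n5 19, n5-n7 14, n6-n7 18] → take n2-n4 (5); add n4.
Step 6: frontier [n2-n5 6, n2-n6 12, n3-n5 19, n4-n5 2, n5-n7 14, n6-n7 18] → take n4-n5 (2); add n5.
Step 7: frontier [n2-n6 12, n6-n7 18] → take n2-n6 (12); add n6.
MST edges: n1-n8, n7-n8, n3-n7, n2-n3, n2-n4, n4-n5, n2-n6; total weight 19+2+3+2+5+2+12 = 45.

45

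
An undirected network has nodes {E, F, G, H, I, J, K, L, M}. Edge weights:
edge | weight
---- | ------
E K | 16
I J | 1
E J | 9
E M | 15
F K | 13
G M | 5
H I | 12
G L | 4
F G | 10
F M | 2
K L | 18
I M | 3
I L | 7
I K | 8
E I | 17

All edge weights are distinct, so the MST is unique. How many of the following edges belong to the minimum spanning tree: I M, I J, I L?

2

Sort edges by weight, then run Kruskal:
I J (1): add — endpoints in different components.
F M (2): add — endpoints in different components.
I M (3): add — endpoints in different components.
G L (4): add — endpoints in different components.
G M (5): add — endpoints in different components.
I L (7): skip — I and L already connected.
I K (8): add — endpoints in different components.
E J (9): add — endpoints in different components.
F G (10): skip — F and G already connected.
H I (12): add — endpoints in different components.
MST edge set: {I J, F M, I M, G L, G M, I K, E J, H I}.
Of the listed edges, {I M, I J} are in the MST → 2.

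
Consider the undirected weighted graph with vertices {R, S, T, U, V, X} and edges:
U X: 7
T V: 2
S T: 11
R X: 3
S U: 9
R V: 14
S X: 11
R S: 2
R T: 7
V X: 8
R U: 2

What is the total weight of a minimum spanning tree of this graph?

16

Kruskal: consider edges lightest-first.
R S (2): add. Components now {U} {V} {T} {X} {R,S}
R U (2): add. Components now {R,S,U} {V} {T} {X}
T V (2): add. Components now {R,S,U} {T,V} {X}
R X (3): add. Components now {R,S,U,X} {T,V}
R T (7): add. Components now {R,S,T,U,V,X}
MST edges: R S, R U, T V, R X, R T; total weight 2+2+2+3+7 = 16.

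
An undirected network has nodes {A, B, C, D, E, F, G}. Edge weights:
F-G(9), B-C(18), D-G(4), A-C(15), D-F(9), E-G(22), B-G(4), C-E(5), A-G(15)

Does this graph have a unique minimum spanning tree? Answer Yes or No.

No

Sort edges by weight, then run Kruskal:
B-G (4): add — endpoints in different components.
D-G (4): add — endpoints in different components.
C-E (5): add — endpoints in different components.
D-F (9): add — endpoints in different components.
F-G (9): skip — F and G already connected.
A-C (15): add — endpoints in different components.
A-G (15): add — endpoints in different components.
Non-tree edge F-G has weight 9, equal to the heaviest edge on its tree cycle — swapping gives another MST of the same weight. Not unique.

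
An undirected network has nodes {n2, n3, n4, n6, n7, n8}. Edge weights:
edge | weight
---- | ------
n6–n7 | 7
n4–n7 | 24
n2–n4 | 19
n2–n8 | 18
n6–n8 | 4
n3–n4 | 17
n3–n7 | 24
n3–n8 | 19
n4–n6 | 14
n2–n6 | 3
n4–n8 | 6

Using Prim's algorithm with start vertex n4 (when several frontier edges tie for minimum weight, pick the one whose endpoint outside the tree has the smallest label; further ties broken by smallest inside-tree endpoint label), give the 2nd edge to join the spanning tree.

Grow the tree from n4 using Prim:
Step 1: frontier [n4–n8 6, n4–n6 14, n3–n4 17, n2–n4 19, n4–n7 24] → take n4–n8 (6); add n8.
Step 2: frontier [n4–n6 14, n3–n4 17, n2–n4 19, n4–n7 24, n6–n8 4, n2–n8 18, n3–n8 19] → take n6–n8 (4); add n6.
Step 3: frontier [n3–n4 17, n2–n4 19, n4–n7 24, n2–n6 3, n6–n7 7, n2–n8 18, n3–n8 19] → take n2–n6 (3); add n2.
Step 4: frontier [n3–n4 17, n4–n7 24, n6–n7 7, n3–n8 19] → take n6–n7 (7); add n7.
Step 5: frontier [n3–n4 17, n3–n7 24, n3–n8 19] → take n3–n4 (17); add n3.
The 2nd edge added is n6–n8.

n6-n8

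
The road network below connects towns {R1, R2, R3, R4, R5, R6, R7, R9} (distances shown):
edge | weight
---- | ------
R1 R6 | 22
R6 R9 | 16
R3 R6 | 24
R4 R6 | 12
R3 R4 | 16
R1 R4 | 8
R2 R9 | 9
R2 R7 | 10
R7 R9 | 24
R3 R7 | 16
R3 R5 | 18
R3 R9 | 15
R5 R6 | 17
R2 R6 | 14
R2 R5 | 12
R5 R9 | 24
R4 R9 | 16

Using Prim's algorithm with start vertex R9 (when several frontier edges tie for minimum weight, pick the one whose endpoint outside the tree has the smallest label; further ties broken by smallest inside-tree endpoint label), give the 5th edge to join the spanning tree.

R4-R6

Prim, starting at R9.
Step 1: cheapest edge leaving the tree is R2 R9 (9); add R2.
Step 2: cheapest edge leaving the tree is R2 R7 (10); add R7.
Step 3: cheapest edge leaving the tree is R2 R5 (12); add R5.
Step 4: cheapest edge leaving the tree is R2 R6 (14); add R6.
Step 5: cheapest edge leaving the tree is R4 R6 (12); add R4.
Step 6: cheapest edge leaving the tree is R1 R4 (8); add R1.
Step 7: cheapest edge leaving the tree is R3 R9 (15); add R3.
The 5th edge added is R4 R6.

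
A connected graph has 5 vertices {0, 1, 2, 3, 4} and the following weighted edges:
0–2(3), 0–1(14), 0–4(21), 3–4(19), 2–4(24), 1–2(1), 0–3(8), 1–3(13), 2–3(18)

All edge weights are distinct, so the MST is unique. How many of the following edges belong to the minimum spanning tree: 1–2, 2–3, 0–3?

2

Sort edges by weight, then run Kruskal:
1–2 (1): add. Components now {0} {1,2} {3} {4}
0–2 (3): add. Components now {0,1,2} {3} {4}
0–3 (8): add. Components now {0,1,2,3} {4}
1–3 (13): skip — 1 and 3 already connected.
0–1 (14): skip — 0 and 1 already connected.
2–3 (18): skip — 2 and 3 already connected.
3–4 (19): add. Components now {0,1,2,3,4}
MST edge set: {1–2, 0–2, 0–3, 3–4}.
Of the listed edges, {1–2, 0–3} are in the MST → 2.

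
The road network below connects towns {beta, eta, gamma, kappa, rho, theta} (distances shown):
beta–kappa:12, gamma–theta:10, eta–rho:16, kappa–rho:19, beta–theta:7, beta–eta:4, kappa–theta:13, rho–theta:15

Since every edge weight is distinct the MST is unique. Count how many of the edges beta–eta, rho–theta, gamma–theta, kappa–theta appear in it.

Kruskal's algorithm — process edges by increasing weight (ties by edge label):
beta–eta (4): add. Components now {beta,eta} {gamma} {theta} {kappa} {rho}
beta–theta (7): add. Components now {beta,eta,theta} {gamma} {kappa} {rho}
gamma–theta (10): add. Components now {beta,eta,gamma,theta} {kappa} {rho}
beta–kappa (12): add. Components now {beta,eta,gamma,kappa,theta} {rho}
kappa–theta (13): skip — theta and kappa already connected.
rho–theta (15): add. Components now {beta,eta,gamma,kappa,rho,theta}
MST edge set: {beta–eta, beta–theta, gamma–theta, beta–kappa, rho–theta}.
Of the listed edges, {beta–eta, rho–theta, gamma–theta} are in the MST → 3.

3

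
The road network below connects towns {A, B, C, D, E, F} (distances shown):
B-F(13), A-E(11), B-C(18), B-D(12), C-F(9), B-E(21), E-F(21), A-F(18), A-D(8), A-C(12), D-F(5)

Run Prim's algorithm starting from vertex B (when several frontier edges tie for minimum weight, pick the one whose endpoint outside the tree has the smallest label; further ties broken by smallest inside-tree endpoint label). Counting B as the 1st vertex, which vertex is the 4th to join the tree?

A

Prim, starting at B.
Step 1: frontier [B-D 12, B-F 13, B-C 18, B-E 21] → take B-D (12); add D.
Step 2: frontier [B-F 13, B-C 18, B-E 21, D-F 5, A-D 8] → take D-F (5); add F.
Step 3: frontier [B-C 18, B-E 21, A-D 8, C-F 9, A-F 18, E-F 21] → take A-D (8); add A.
Step 4: frontier [A-E 11, A-C 12, B-C 18, B-E 21, C-F 9, E-F 21] → take C-F (9); add C.
Step 5: frontier [A-E 11, B-E 21, E-F 21] → take A-E (11); add E.
Vertex order: B, D, F, A, C, E. The 4th vertex is A.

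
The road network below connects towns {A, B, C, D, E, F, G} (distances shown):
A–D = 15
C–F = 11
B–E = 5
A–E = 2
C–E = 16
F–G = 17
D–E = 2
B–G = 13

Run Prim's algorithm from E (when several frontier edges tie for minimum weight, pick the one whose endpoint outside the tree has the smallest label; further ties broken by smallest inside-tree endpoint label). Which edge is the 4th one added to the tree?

Grow the tree from E using Prim:
Step 1: cheapest edge leaving the tree is A–E (2); add A.
Step 2: cheapest edge leaving the tree is D–E (2); add D.
Step 3: cheapest edge leaving the tree is B–E (5); add B.
Step 4: cheapest edge leaving the tree is B–G (13); add G.
Step 5: cheapest edge leaving the tree is C–E (16); add C.
Step 6: cheapest edge leaving the tree is C–F (11); add F.
The 4th edge added is B–G.

B-G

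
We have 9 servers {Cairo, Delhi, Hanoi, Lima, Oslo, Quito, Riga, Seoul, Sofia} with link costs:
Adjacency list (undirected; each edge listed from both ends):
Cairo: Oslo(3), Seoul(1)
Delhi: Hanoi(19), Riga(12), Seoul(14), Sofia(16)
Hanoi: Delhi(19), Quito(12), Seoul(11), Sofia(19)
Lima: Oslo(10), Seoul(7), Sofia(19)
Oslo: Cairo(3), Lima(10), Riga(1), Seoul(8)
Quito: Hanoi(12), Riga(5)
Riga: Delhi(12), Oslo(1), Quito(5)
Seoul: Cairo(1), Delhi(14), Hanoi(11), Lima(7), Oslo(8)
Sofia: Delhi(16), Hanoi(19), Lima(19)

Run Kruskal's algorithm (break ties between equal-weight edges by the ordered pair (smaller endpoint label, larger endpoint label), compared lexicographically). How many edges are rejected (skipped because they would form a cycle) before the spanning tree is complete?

Kruskal's algorithm — process edges by increasing weight (ties by edge label):
Cairo—Seoul (1): add — endpoints in different components.
Oslo—Riga (1): add — endpoints in different components.
Cairo—Oslo (3): add — endpoints in different components.
Quito—Riga (5): add — endpoints in different components.
Lima—Seoul (7): add — endpoints in different components.
Oslo—Seoul (8): skip — Seoul and Oslo already connected.
Lima—Oslo (10): skip — Lima and Oslo already connected.
Hanoi—Seoul (11): add — endpoints in different components.
Delhi—Riga (12): add — endpoints in different components.
Hanoi—Quito (12): skip — Quito and Hanoi already connected.
Delhi—Seoul (14): skip — Delhi and Seoul already connected.
Delhi—Sofia (16): add — endpoints in different components.
Edges rejected before the tree was complete: 4.

4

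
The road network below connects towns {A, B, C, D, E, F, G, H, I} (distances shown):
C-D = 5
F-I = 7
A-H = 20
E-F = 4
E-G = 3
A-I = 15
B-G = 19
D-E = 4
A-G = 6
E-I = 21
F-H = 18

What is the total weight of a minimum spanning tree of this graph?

66

Prim, starting at G.
Step 1: frontier [E-G 3, A-G 6, B-G 19] → take E-G (3); add E.
Step 2: frontier [D-E 4, E-F 4, E-I 21, A-G 6, B-G 19] → take D-E (4); add D.
Step 3: frontier [C-D 5, E-F 4, E-I 21, A-G 6, B-G 19] → take E-F (4); add F.
Step 4: frontier [C-D 5, E-I 21, F-I 7, F-H 18, A-G 6, B-G 19] → take C-D (5); add C.
Step 5: frontier [E-I 21, F-I 7, F-H 18, A-G 6, B-G 19] → take A-G (6); add A.
Step 6: frontier [A-I 15, A-H 20, E-I 21, F-I 7, F-H 18, B-G 19] → take F-I (7); add I.
Step 7: frontier [A-H 20, F-H 18, B-G 19] → take F-H (18); add H.
Step 8: frontier [B-G 19] → take B-G (19); add B.
MST edges: E-G, D-E, E-F, C-D, A-G, F-I, F-H, B-G; total weight 3+4+4+5+6+7+18+19 = 66.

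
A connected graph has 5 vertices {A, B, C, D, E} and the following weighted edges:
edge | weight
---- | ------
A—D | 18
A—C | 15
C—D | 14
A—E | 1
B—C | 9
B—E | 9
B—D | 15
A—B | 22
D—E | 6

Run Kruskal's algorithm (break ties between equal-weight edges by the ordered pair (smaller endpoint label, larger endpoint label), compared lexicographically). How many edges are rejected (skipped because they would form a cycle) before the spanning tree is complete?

Sort edges by weight, then run Kruskal:
A—E (1): add. Components now {A,E} {B} {C} {D}
D—E (6): add. Components now {A,D,E} {B} {C}
B—C (9): add. Components now {A,D,E} {B,C}
B—E (9): add. Components now {A,B,C,D,E}
Edges rejected before the tree was complete: 0.

0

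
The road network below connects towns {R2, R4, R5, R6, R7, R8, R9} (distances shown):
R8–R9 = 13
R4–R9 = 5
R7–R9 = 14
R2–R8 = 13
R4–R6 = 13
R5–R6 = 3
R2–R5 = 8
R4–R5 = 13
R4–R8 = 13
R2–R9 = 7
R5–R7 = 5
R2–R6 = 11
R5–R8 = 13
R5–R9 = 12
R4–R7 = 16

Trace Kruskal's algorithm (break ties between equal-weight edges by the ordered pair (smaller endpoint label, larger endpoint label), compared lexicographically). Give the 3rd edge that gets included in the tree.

R5-R7

Kruskal's algorithm — process edges by increasing weight (ties by edge label):
R5–R6 (3): add. Components now {R8} {R2} {R9} {R5,R6} {R7} {R4}
R4–R9 (5): add. Components now {R8} {R2} {R4,R9} {R5,R6} {R7}
R5–R7 (5): add. Components now {R8} {R2} {R4,R9} {R5,R6,R7}
R2–R9 (7): add. Components now {R8} {R2,R4,R9} {R5,R6,R7}
R2–R5 (8): add. Components now {R8} {R2,R4,R5,R6,R7,R9}
R2–R6 (11): skip — R2 and R6 already connected.
R5–R9 (12): skip — R9 and R5 already connected.
R2–R8 (13): add. Components now {R2,R4,R5,R6,R7,R8,R9}
The 3rd edge added is R5–R7.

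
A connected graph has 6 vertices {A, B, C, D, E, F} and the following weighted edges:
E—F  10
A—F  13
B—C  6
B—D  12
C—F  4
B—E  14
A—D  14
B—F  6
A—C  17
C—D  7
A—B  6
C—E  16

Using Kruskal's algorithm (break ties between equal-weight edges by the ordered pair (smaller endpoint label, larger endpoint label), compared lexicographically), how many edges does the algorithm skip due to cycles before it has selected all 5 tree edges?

Kruskal's algorithm — process edges by increasing weight (ties by edge label):
C—F (4): add — endpoints in different components.
A—B (6): add — endpoints in different components.
B—C (6): add — endpoints in different components.
B—F (6): skip — B and F already connected.
C—D (7): add — endpoints in different components.
E—F (10): add — endpoints in different components.
Edges rejected before the tree was complete: 1.

1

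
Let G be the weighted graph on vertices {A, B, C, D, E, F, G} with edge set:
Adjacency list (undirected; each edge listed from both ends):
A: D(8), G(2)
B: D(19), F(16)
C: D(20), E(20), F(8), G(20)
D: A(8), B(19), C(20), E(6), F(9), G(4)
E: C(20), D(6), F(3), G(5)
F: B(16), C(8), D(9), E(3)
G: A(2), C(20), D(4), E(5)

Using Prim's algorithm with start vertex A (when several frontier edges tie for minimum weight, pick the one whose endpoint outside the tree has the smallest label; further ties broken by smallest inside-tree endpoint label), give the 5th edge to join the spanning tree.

C-F

Prim's algorithm from A:
Step 1: frontier [A–G 2, A–D 8] → take A–G (2); add G.
Step 2: frontier [A–D 8, D–G 4, E–G 5, C–G 20] → take D–G (4); add D.
Step 3: frontier [D–E 6, D–F 9, B–D 19, C–D 20, E–G 5, C–G 20] → take E–G (5); add E.
Step 4: frontier [D–F 9, B–D 19, C–D 20, E–F 3, C–E 20, C–G 20] → take E–F (3); add F.
Step 5: frontier [B–D 19, C–D 20, C–E 20, C–F 8, B–F 16, C–G 20] → take C–F (8); add C.
Step 6: frontier [B–D 19, B–F 16] → take B–F (16); add B.
The 5th edge added is C–F.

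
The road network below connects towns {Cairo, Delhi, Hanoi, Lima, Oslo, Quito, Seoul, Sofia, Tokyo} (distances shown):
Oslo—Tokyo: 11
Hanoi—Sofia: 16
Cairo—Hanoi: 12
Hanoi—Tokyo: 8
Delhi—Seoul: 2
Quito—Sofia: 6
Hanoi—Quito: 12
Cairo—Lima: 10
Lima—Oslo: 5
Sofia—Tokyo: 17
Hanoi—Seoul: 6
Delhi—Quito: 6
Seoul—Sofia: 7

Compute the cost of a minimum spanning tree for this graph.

54

Grow the tree from Seoul using Prim:
Step 1: frontier [Delhi—Seoul 2, Hanoi—Seoul 6, Seoul—Sofia 7] → take Delhi—Seoul (2); add Delhi.
Step 2: frontier [Delhi—Quito 6, Hanoi—Seoul 6, Seoul—Sofia 7] → take Hanoi—Seoul (6); add Hanoi.
Step 3: frontier [Delhi—Quito 6, Hanoi—Tokyo 8, Cairo—Hanoi 12, Hanoi—Quito 12, Hanoi—Sofia 16, Seoul—Sofia 7] → take Delhi—Quito (6); add Quito.
Step 4: frontier [Hanoi—Tokyo 8, Cairo—Hanoi 12, Hanoi—Sofia 16, Quito—Sofia 6, Seoul—Sofia 7] → take Quito—Sofia (6); add Sofia.
Step 5: frontier [Hanoi—Tokyo 8, Cairo—Hanoi 12, Sofia—Tokyo 17] → take Hanoi—Tokyo (8); add Tokyo.
Step 6: frontier [Cairo—Hanoi 12, Oslo—Tokyo 11] → take Oslo—Tokyo (11); add Oslo.
Step 7: frontier [Cairo—Hanoi 12, Lima—Oslo 5] → take Lima—Oslo (5); add Lima.
Step 8: frontier [Cairo—Hanoi 12, Cairo—Lima 10] → take Cairo—Lima (10); add Cairo.
MST edges: Delhi—Seoul, Hanoi—Seoul, Delhi—Quito, Quito—Sofia, Hanoi—Tokyo, Oslo—Tokyo, Lima—Oslo, Cairo—Lima; total weight 2+6+6+6+8+11+5+10 = 54.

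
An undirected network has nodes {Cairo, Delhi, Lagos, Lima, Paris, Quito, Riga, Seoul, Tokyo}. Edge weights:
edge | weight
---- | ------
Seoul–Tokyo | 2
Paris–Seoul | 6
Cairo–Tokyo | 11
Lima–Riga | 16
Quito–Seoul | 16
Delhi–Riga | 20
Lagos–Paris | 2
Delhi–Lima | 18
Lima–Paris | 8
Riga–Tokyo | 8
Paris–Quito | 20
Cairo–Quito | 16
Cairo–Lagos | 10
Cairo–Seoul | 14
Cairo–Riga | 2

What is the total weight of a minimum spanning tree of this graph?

Kruskal's algorithm — process edges by increasing weight (ties by edge label):
Cairo–Riga (2): add — endpoints in different components.
Lagos–Paris (2): add — endpoints in different components.
Seoul–Tokyo (2): add — endpoints in different components.
Paris–Seoul (6): add — endpoints in different components.
Lima–Paris (8): add — endpoints in different components.
Riga–Tokyo (8): add — endpoints in different components.
Cairo–Lagos (10): skip — Cairo and Lagos already connected.
Cairo–Tokyo (11): skip — Tokyo and Cairo already connected.
Cairo–Seoul (14): skip — Seoul and Cairo already connected.
Cairo–Quito (16): add — endpoints in different components.
Lima–Riga (16): skip — Lima and Riga already connected.
Quito–Seoul (16): skip — Seoul and Quito already connected.
Delhi–Lima (18): add — endpoints in different components.
MST edges: Cairo–Riga, Lagos–Paris, Seoul–Tokyo, Paris–Seoul, Lima–Paris, Riga–Tokyo, Cairo–Quito, Delhi–Lima; total weight 2+2+2+6+8+8+16+18 = 62.

62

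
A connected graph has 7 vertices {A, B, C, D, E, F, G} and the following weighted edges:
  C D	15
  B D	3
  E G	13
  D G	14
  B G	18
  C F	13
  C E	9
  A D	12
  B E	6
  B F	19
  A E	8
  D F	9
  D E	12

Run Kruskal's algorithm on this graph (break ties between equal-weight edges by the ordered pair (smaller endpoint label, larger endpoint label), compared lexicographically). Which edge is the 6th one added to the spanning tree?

Kruskal's algorithm — process edges by increasing weight (ties by edge label):
B D (3): add — endpoints in different components.
B E (6): add — endpoints in different components.
A E (8): add — endpoints in different components.
C E (9): add — endpoints in different components.
D F (9): add — endpoints in different components.
A D (12): skip — A and D already connected.
D E (12): skip — D and E already connected.
C F (13): skip — C and F already connected.
E G (13): add — endpoints in different components.
The 6th edge added is E G.

E-G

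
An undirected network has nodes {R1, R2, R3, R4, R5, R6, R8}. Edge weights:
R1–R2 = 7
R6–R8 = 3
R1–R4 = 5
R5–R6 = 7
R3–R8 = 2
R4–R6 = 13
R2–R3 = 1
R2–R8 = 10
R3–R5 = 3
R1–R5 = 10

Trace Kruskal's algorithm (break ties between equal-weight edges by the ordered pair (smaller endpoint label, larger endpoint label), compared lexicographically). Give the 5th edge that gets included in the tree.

Kruskal's algorithm — process edges by increasing weight (ties by edge label):
R2–R3 (1): add — endpoints in different components.
R3–R8 (2): add — endpoints in different components.
R3–R5 (3): add — endpoints in different components.
R6–R8 (3): add — endpoints in different components.
R1–R4 (5): add — endpoints in different components.
R1–R2 (7): add — endpoints in different components.
The 5th edge added is R1–R4.

R1-R4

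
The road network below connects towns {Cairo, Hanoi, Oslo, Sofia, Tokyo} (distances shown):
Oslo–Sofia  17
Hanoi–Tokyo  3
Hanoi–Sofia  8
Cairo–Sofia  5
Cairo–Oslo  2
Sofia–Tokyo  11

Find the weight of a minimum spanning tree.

18

Prim, starting at Oslo.
Step 1: cheapest edge leaving the tree is Cairo–Oslo (2); add Cairo.
Step 2: cheapest edge leaving the tree is Cairo–Sofia (5); add Sofia.
Step 3: cheapest edge leaving the tree is Hanoi–Sofia (8); add Hanoi.
Step 4: cheapest edge leaving the tree is Hanoi–Tokyo (3); add Tokyo.
MST edges: Cairo–Oslo, Cairo–Sofia, Hanoi–Sofia, Hanoi–Tokyo; total weight 2+5+8+3 = 18.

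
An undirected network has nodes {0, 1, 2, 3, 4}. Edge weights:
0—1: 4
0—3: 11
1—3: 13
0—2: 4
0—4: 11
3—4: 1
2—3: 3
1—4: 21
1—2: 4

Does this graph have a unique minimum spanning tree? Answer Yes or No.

No

Sort edges by weight, then run Kruskal:
3—4 (1): add — endpoints in different components.
2—3 (3): add — endpoints in different components.
0—1 (4): add — endpoints in different components.
0—2 (4): add — endpoints in different components.
Non-tree edge 1—2 has weight 4, equal to the heaviest edge on its tree cycle — swapping gives another MST of the same weight. Not unique.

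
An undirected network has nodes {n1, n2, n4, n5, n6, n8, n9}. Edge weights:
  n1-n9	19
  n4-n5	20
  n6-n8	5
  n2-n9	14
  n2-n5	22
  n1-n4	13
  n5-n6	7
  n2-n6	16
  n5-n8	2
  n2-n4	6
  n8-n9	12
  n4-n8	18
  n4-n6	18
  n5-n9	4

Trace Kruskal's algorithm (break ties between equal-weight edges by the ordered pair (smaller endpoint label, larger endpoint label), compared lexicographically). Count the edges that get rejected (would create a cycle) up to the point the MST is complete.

Kruskal: consider edges lightest-first.
n5-n8 (2): add. Components now {n5,n8} {n6} {n2} {n4} {n1} {n9}
n5-n9 (4): add. Components now {n5,n8,n9} {n6} {n2} {n4} {n1}
n6-n8 (5): add. Components now {n5,n6,n8,n9} {n2} {n4} {n1}
n2-n4 (6): add. Components now {n5,n6,n8,n9} {n2,n4} {n1}
n5-n6 (7): skip — n6 and n5 already connected.
n8-n9 (12): skip — n8 and n9 already connected.
n1-n4 (13): add. Components now {n5,n6,n8,n9} {n1,n2,n4}
n2-n9 (14): add. Components now {n1,n2,n4,n5,n6,n8,n9}
Edges rejected before the tree was complete: 2.

2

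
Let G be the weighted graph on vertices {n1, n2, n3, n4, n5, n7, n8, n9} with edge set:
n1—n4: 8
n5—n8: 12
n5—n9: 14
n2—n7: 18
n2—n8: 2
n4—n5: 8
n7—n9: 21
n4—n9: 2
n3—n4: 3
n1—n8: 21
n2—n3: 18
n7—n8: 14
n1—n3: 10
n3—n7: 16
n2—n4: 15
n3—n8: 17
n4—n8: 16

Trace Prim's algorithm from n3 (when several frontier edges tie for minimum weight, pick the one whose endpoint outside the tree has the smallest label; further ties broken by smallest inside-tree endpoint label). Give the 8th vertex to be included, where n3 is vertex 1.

n7

Grow the tree from n3 using Prim:
Step 1: cheapest edge leaving the tree is n3—n4 (3); add n4.
Step 2: cheapest edge leaving the tree is n4—n9 (2); add n9.
Step 3: cheapest edge leaving the tree is n1—n4 (8); add n1.
Step 4: cheapest edge leaving the tree is n4—n5 (8); add n5.
Step 5: cheapest edge leaving the tree is n5—n8 (12); add n8.
Step 6: cheapest edge leaving the tree is n2—n8 (2); add n2.
Step 7: cheapest edge leaving the tree is n7—n8 (14); add n7.
Vertex order: n3, n4, n9, n1, n5, n8, n2, n7. The 8th vertex is n7.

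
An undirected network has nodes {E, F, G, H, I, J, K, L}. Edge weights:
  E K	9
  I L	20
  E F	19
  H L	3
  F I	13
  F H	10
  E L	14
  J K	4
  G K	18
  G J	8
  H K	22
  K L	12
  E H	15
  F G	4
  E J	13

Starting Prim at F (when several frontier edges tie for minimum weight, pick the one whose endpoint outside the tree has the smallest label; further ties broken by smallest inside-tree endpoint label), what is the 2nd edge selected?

G-J

Prim's algorithm from F:
Step 1: cheapest edge leaving the tree is F G (4); add G.
Step 2: cheapest edge leaving the tree is G J (8); add J.
Step 3: cheapest edge leaving the tree is J K (4); add K.
Step 4: cheapest edge leaving the tree is E K (9); add E.
Step 5: cheapest edge leaving the tree is F H (10); add H.
Step 6: cheapest edge leaving the tree is H L (3); add L.
Step 7: cheapest edge leaving the tree is F I (13); add I.
The 2nd edge added is G J.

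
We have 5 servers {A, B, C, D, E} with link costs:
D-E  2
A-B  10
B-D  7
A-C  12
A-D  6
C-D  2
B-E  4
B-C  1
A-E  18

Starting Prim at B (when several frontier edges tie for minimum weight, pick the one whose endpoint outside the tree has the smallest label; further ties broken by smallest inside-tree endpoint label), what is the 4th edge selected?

A-D

Prim, starting at B.
Step 1: cheapest edge leaving the tree is B-C (1); add C.
Step 2: cheapest edge leaving the tree is C-D (2); add D.
Step 3: cheapest edge leaving the tree is D-E (2); add E.
Step 4: cheapest edge leaving the tree is A-D (6); add A.
The 4th edge added is A-D.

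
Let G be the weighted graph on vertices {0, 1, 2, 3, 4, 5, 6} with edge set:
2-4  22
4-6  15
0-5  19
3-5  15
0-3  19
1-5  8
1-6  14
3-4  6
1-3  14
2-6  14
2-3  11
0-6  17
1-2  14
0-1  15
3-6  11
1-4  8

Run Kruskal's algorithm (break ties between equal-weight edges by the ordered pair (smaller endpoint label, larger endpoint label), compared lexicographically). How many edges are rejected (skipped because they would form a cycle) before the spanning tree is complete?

Sort edges by weight, then run Kruskal:
3-4 (6): add. Components now {0} {1} {2} {3,4} {5} {6}
1-4 (8): add. Components now {0} {1,3,4} {2} {5} {6}
1-5 (8): add. Components now {0} {1,3,4,5} {2} {6}
2-3 (11): add. Components now {0} {1,2,3,4,5} {6}
3-6 (11): add. Components now {0} {1,2,3,4,5,6}
1-2 (14): skip — 1 and 2 already connected.
1-3 (14): skip — 1 and 3 already connected.
1-6 (14): skip — 1 and 6 already connected.
2-6 (14): skip — 2 and 6 already connected.
0-1 (15): add. Components now {0,1,2,3,4,5,6}
Edges rejected before the tree was complete: 4.

4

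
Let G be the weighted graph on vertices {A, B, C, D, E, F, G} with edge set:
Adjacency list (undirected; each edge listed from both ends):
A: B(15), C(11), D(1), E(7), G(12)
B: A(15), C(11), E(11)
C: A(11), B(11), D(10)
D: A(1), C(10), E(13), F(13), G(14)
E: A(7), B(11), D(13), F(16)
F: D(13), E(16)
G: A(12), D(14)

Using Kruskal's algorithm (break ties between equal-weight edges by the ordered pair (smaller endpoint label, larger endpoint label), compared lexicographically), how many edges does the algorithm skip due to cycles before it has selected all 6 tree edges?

3

Sort edges by weight, then run Kruskal:
A—D (1): add. Components now {A,D} {B} {C} {E} {F} {G}
A—E (7): add. Components now {A,D,E} {B} {C} {F} {G}
C—D (10): add. Components now {A,C,D,E} {B} {F} {G}
A—C (11): skip — A and C already connected.
B—C (11): add. Components now {A,B,C,D,E} {F} {G}
B—E (11): skip — B and E already connected.
A—G (12): add. Components now {A,B,C,D,E,G} {F}
D—E (13): skip — D and E already connected.
D—F (13): add. Components now {A,B,C,D,E,F,G}
Edges rejected before the tree was complete: 3.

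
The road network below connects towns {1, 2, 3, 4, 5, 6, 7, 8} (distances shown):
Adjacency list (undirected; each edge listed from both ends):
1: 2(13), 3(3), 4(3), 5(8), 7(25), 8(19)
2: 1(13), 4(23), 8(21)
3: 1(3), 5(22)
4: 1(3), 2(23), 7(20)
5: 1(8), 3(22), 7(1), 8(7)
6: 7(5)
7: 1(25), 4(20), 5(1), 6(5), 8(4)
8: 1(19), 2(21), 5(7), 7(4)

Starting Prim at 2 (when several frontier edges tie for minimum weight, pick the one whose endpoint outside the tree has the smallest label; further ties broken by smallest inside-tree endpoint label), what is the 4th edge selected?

1-5

Prim's algorithm from 2:
Step 1: frontier [1-2 13, 2-8 21, 2-4 23] → take 1-2 (13); add 1.
Step 2: frontier [1-3 3, 1-4 3, 1-5 8, 1-8 19, 1-7 25, 2-8 21, 2-4 23] → take 1-3 (3); add 3.
Step 3: frontier [1-4 3, 1-5 8, 1-8 19, 1-7 25, 2-8 21, 2-4 23, 3-5 22] → take 1-4 (3); add 4.
Step 4: frontier [1-5 8, 1-8 19, 1-7 25, 2-8 21, 3-5 22, 4-7 20] → take 1-5 (8); add 5.
Step 5: frontier [1-8 19, 1-7 25, 2-8 21, 4-7 20, 5-7 1, 5-8 7] → take 5-7 (1); add 7.
Step 6: frontier [1-8 19, 2-8 21, 5-8 7, 7-8 4, 6-7 5] → take 7-8 (4); add 8.
Step 7: frontier [6-7 5] → take 6-7 (5); add 6.
The 4th edge added is 1-5.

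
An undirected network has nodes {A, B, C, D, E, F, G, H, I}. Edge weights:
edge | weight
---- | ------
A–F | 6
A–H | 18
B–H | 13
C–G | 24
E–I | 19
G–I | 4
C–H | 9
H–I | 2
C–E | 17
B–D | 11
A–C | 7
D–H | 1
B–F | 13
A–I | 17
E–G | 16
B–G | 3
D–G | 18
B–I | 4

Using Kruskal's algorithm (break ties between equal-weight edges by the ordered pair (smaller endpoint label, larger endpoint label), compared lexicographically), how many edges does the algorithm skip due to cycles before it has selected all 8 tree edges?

Kruskal's algorithm — process edges by increasing weight (ties by edge label):
D–H (1): add — endpoints in different components.
H–I (2): add — endpoints in different components.
B–G (3): add — endpoints in different components.
B–I (4): add — endpoints in different components.
G–I (4): skip — G and I already connected.
A–F (6): add — endpoints in different components.
A–C (7): add — endpoints in different components.
C–H (9): add — endpoints in different components.
B–D (11): skip — B and D already connected.
B–F (13): skip — B and F already connected.
B–H (13): skip — B and H already connected.
E–G (16): add — endpoints in different components.
Edges rejected before the tree was complete: 4.

4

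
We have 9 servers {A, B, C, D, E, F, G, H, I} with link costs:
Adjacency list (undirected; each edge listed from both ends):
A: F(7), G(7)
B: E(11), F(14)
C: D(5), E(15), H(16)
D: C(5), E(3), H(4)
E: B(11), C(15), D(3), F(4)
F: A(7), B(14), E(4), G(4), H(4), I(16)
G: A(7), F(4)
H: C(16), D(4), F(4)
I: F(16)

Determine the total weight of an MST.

54

Prim, starting at G.
Step 1: frontier [F—G 4, A—G 7] → take F—G (4); add F.
Step 2: frontier [E—F 4, F—H 4, A—F 7, B—F 14, F—I 16, A—G 7] → take E—F (4); add E.
Step 3: frontier [D—E 3, B—E 11, C—E 15, F—H 4, A—F 7, B—F 14, F—I 16, A—G 7] → take D—E (3); add D.
Step 4: frontier [D—H 4, C—D 5, B—E 11, C—E 15, F—H 4, A—F 7, B—F 14, F—I 16, A—G 7] → take D—H (4); add H.
Step 5: frontier [C—D 5, B—E 11, C—E 15, A—F 7, B—F 14, F—I 16, A—G 7, C—H 16] → take C—D (5); add C.
Step 6: frontier [B—E 11, A—F 7, B—F 14, F—I 16, A—G 7] → take A—F (7); add A.
Step 7: frontier [B—E 11, B—F 14, F—I 16] → take B—E (11); add B.
Step 8: frontier [F—I 16] → take F—I (16); add I.
MST edges: F—G, E—F, D—E, D—H, C—D, A—F, B—E, F—I; total weight 4+4+3+4+5+7+11+16 = 54.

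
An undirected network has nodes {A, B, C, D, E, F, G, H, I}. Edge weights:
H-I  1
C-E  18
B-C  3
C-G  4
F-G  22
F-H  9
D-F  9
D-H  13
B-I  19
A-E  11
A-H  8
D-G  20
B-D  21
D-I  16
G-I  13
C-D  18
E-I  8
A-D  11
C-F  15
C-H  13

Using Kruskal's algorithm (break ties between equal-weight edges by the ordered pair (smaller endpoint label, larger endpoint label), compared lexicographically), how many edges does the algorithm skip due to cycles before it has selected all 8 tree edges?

2

Kruskal: consider edges lightest-first.
H-I (1): add — endpoints in different components.
B-C (3): add — endpoints in different components.
C-G (4): add — endpoints in different components.
A-H (8): add — endpoints in different components.
E-I (8): add — endpoints in different components.
D-F (9): add — endpoints in different components.
F-H (9): add — endpoints in different components.
A-D (11): skip — A and D already connected.
A-E (11): skip — A and E already connected.
C-H (13): add — endpoints in different components.
Edges rejected before the tree was complete: 2.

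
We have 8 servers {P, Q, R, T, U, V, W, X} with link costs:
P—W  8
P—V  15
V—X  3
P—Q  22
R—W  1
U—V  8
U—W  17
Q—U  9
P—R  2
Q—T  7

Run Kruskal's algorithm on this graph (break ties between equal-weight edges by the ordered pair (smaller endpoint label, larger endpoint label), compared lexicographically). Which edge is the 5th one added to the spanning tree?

U-V

Kruskal's algorithm — process edges by increasing weight (ties by edge label):
R—W (1): add — endpoints in different components.
P—R (2): add — endpoints in different components.
V—X (3): add — endpoints in different components.
Q—T (7): add — endpoints in different components.
P—W (8): skip — P and W already connected.
U—V (8): add — endpoints in different components.
Q—U (9): add — endpoints in different components.
P—V (15): add — endpoints in different components.
The 5th edge added is U—V.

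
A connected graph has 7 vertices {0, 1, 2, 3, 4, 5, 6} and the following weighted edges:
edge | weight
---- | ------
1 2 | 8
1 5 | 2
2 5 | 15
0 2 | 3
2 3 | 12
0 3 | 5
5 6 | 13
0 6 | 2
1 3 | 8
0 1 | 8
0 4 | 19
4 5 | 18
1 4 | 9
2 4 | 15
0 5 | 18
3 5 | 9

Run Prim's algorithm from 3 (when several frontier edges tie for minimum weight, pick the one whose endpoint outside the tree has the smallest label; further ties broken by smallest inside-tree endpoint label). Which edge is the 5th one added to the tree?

1-5

Grow the tree from 3 using Prim:
Step 1: cheapest edge leaving the tree is 0 3 (5); add 0.
Step 2: cheapest edge leaving the tree is 0 6 (2); add 6.
Step 3: cheapest edge leaving the tree is 0 2 (3); add 2.
Step 4: cheapest edge leaving the tree is 0 1 (8); add 1.
Step 5: cheapest edge leaving the tree is 1 5 (2); add 5.
Step 6: cheapest edge leaving the tree is 1 4 (9); add 4.
The 5th edge added is 1 5.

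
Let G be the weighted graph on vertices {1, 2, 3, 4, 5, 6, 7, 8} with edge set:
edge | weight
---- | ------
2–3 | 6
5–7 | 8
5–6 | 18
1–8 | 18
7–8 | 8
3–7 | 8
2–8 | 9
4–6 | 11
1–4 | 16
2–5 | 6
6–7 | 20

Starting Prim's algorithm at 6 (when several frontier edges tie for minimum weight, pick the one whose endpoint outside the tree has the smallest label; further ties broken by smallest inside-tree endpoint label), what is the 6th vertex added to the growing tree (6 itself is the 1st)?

Prim, starting at 6.
Step 1: frontier [4–6 11, 5–6 18, 6–7 20] → take 4–6 (11); add 4.
Step 2: frontier [1–4 16, 5–6 18, 6–7 20] → take 1–4 (16); add 1.
Step 3: frontier [1–8 18, 5–6 18, 6–7 20] → take 5–6 (18); add 5.
Step 4: frontier [1–8 18, 2–5 6, 5–7 8, 6–7 20] → take 2–5 (6); add 2.
Step 5: frontier [1–8 18, 2–3 6, 2–8 9, 5–7 8, 6–7 20] → take 2–3 (6); add 3.
Step 6: frontier [1–8 18, 2–8 9, 3–7 8, 5–7 8, 6–7 20] → take 3–7 (8); add 7.
Step 7: frontier [1–8 18, 2–8 9, 7–8 8] → take 7–8 (8); add 8.
Vertex order: 6, 4, 1, 5, 2, 3, 7, 8. The 6th vertex is 3.

3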